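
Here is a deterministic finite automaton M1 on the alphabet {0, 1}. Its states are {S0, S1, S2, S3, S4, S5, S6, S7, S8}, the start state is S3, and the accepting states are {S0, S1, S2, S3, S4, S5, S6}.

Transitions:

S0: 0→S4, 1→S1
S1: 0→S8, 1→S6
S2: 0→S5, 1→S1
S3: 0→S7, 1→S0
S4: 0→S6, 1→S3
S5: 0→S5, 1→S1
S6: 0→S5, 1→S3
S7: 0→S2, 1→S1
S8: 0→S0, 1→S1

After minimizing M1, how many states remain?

3

All states are reachable from the start state.
P0 = {S0,S1,S2,S3,S4,S5,S6} | {S7,S8}.
Refine {S0,S1,S2,S3,S4,S5,S6} on symbol 0: members go to different blocks, giving {S0,S2,S4,S5,S6} and {S1,S3}.
No further refinement is possible. Final partition (3 blocks): {S0,S2,S4,S5,S6} | {S7,S8} | {S1,S3}.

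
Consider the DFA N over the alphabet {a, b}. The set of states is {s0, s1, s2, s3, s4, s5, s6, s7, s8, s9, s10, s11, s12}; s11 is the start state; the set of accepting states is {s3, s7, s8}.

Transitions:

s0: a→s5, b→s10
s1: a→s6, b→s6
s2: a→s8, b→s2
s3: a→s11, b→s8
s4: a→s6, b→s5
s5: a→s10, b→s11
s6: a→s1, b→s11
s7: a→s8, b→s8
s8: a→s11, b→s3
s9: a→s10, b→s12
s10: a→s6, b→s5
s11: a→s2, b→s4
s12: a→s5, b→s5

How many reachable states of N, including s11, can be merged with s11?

1

States {s0,s7,s9,s12} cannot be reached from the start state, so discard them.
P0 = {s3,s8} | {s1,s2,s4,s5,s6,s10,s11}.
Split {s1,s2,s4,s5,s6,s10,s11} by δ(·,a) → {s1,s4,s5,s6,s10,s11} and {s2}.
Refine {s1,s4,s5,s6,s10,s11} on symbol a: members go to different blocks, giving {s1,s4,s5,s6,s10} and {s11}.
On input b, block {s1,s4,s5,s6,s10} splits into {s1,s4,s10} and {s5,s6}.
The partition is now stable with 5 blocks: {s3,s8} | {s1,s4,s10} | {s2} | {s11} | {s5,s6}.
State s11 belongs to the block {s11}, which has 1 states.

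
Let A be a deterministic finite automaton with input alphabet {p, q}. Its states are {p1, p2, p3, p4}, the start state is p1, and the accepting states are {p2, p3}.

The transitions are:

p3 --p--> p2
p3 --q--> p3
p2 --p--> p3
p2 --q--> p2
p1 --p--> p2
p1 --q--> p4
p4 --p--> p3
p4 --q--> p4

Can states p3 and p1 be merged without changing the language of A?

Start with accepting vs non-accepting: {p2,p3} | {p1,p4}.
No further refinement is possible. Final partition (2 blocks): {p2,p3} | {p1,p4}.
p3 and p1 end up in different blocks, so they are distinguishable. For instance, the string 'ε' is accepted from only p3.

No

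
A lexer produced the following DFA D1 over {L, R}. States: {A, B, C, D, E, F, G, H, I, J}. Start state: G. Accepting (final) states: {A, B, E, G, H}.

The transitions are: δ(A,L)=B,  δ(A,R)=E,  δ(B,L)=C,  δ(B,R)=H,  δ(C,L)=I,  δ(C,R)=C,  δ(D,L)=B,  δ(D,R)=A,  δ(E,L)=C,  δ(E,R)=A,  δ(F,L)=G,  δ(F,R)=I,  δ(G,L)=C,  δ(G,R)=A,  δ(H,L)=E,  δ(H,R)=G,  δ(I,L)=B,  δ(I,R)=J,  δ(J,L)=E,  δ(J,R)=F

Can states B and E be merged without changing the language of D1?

First remove the unreachable states {D}; 9 states remain.
Initial partition by acceptance: {A,B,E,G,H} | {C,F,I,J}.
Split {A,B,E,G,H} by δ(·,L) → {B,E,G} and {A,H}.
On input L, block {C,F,I,J} splits into {F,I,J} and {C}.
Stable partition: {B,E,G} | {F,I,J} | {A,H} | {C} — 4 equivalence classes.
B and E lie in the same block of the stable partition, so they are equivalent — no string distinguishes them.

Yes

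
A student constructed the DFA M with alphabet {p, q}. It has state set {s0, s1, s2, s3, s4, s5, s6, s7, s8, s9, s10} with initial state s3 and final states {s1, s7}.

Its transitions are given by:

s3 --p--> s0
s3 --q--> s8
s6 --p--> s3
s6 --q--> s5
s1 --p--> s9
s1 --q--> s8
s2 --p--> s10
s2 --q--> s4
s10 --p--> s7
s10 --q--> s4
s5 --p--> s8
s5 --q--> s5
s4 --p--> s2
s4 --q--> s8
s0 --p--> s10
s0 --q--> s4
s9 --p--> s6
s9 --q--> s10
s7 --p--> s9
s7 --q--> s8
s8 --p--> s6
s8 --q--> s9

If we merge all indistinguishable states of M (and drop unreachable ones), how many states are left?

First remove the unreachable states {s1}; 10 states remain.
Initial partition by acceptance: {s7} | {s0,s2,s3,s4,s5,s6,s8,s9,s10}.
Split {s0,s2,s3,s4,s5,s6,s8,s9,s10} by δ(·,p) → {s0,s2,s3,s4,s5,s6,s8,s9} and {s10}.
On input p, block {s0,s2,s3,s4,s5,s6,s8,s9} splits into {s3,s4,s5,s6,s8,s9} and {s0,s2}.
On input p, block {s3,s4,s5,s6,s8,s9} splits into {s5,s6,s8,s9} and {s3,s4}.
On input p, block {s5,s6,s8,s9} splits into {s5,s8,s9} and {s6}.
Split {s5,s8,s9} by δ(·,p) → {s8,s9} and {s5}.
Refine {s8,s9} on symbol q: members go to different blocks, giving {s8} and {s9}.
The partition is now stable with 8 blocks: {s7} | {s8} | {s10} | {s0,s2} | {s3,s4} | {s6} | {s5} | {s9}.

8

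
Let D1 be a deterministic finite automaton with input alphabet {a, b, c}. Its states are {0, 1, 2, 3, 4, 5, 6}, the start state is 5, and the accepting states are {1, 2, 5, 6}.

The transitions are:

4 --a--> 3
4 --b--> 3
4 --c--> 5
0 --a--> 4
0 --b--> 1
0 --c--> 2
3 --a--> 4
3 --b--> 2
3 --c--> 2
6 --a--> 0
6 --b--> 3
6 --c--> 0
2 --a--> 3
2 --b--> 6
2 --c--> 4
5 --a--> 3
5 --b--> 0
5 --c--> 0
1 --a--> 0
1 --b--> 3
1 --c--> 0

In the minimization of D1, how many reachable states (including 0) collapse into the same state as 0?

Initial partition by acceptance: {1,2,5,6} | {0,3,4}.
Split {1,2,5,6} by δ(·,b) → {1,5,6} and {2}.
Refine {0,3,4} on symbol b: members go to different blocks, giving {0} and {3} and {4}.
Refine {1,5,6} on symbol a: members go to different blocks, giving {1,6} and {5}.
The partition is now stable with 6 blocks: {1,6} | {0} | {2} | {3} | {4} | {5}.
The equivalence class containing 0 is {0}, of size 1.

1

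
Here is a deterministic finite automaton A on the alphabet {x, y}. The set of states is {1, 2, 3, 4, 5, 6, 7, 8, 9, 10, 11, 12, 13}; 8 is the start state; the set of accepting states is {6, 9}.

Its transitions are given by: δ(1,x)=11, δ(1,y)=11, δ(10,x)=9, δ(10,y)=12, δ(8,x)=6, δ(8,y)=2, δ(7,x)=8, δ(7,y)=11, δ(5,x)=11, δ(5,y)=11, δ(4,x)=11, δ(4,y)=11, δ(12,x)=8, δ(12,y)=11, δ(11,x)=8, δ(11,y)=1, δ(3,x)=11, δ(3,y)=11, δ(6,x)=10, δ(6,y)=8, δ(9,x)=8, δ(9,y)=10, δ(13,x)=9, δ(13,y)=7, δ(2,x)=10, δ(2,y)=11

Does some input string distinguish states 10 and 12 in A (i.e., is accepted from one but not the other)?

Yes

First remove the unreachable states {3,4,5,7,13}; 8 states remain.
P0 = {6,9} | {1,2,8,10,11,12}.
Split {1,2,8,10,11,12} by δ(·,x) → {1,2,11,12} and {8,10}.
Refine {1,2,11,12} on symbol x: members go to different blocks, giving {2,11,12} and {1}.
On input y, block {2,11,12} splits into {2,12} and {11}.
No further refinement is possible. Final partition (5 blocks): {6,9} | {2,12} | {8,10} | {1} | {11}.
10 and 12 end up in different blocks, so they are distinguishable. For instance, the string 'x' is accepted from only 10.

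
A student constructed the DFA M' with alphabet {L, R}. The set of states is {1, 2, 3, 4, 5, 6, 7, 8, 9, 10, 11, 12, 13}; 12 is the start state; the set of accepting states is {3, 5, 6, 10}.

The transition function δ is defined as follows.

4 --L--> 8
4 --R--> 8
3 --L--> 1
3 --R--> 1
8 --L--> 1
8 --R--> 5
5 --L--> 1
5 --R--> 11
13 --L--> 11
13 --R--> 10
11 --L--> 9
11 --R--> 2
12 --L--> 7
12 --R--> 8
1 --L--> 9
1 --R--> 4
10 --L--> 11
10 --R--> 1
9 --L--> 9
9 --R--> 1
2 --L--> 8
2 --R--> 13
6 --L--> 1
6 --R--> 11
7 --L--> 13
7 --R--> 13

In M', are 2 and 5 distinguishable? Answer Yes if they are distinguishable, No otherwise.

States {3,6} cannot be reached from the start state, so discard them.
Initial partition by acceptance: {5,10} | {1,2,4,7,8,9,11,12,13}.
On input R, block {1,2,4,7,8,9,11,12,13} splits into {1,2,4,7,9,11,12} and {8,13}.
On input L, block {1,2,4,7,9,11,12} splits into {1,9,11,12} and {2,4,7}.
On input L, block {1,9,11,12} splits into {1,9,11} and {12}.
Split {1,9,11} by δ(·,R) → {1,11} and {9}.
No further refinement is possible. Final partition (6 blocks): {5,10} | {1,11} | {8,13} | {2,4,7} | {12} | {9}.
2 and 5 end up in different blocks, so they are distinguishable. For instance, the string 'ε' is accepted from only 5.

Yes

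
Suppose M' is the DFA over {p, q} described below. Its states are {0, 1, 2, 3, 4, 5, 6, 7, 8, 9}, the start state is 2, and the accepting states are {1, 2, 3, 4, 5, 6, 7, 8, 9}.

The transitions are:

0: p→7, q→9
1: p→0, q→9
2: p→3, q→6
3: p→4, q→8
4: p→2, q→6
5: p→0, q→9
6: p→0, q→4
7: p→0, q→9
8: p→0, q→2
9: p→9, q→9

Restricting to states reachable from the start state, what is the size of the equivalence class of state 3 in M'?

3

States {1,5} cannot be reached from the start state, so discard them.
Start with accepting vs non-accepting: {2,3,4,6,7,8,9} | {0}.
Refine {2,3,4,6,7,8,9} on symbol p: members go to different blocks, giving {2,3,4,9} and {6,7,8}.
On input q, block {2,3,4,9} splits into {2,3,4} and {9}.
On input q, block {6,7,8} splits into {6,8} and {7}.
Stable partition: {2,3,4} | {0} | {6,8} | {9} | {7} — 5 equivalence classes.
State 3 belongs to the block {2,3,4}, which has 3 states.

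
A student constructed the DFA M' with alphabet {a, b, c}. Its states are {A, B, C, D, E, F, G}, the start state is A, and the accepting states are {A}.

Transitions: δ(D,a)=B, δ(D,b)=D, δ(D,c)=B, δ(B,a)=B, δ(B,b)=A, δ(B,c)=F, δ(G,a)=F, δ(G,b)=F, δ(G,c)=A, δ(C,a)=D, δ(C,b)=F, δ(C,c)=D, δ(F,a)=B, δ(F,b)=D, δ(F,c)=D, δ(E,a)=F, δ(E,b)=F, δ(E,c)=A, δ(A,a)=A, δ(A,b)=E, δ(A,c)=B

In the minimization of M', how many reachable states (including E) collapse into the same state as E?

1

First remove the unreachable states {C,G}; 5 states remain.
Start with accepting vs non-accepting: {A} | {B,D,E,F}.
On input b, block {B,D,E,F} splits into {D,E,F} and {B}.
Split {D,E,F} by δ(·,a) → {D,F} and {E}.
Refine {D,F} on symbol c: members go to different blocks, giving {D} and {F}.
The partition is now stable with 5 blocks: {A} | {D} | {B} | {E} | {F}.
The equivalence class containing E is {E}, of size 1.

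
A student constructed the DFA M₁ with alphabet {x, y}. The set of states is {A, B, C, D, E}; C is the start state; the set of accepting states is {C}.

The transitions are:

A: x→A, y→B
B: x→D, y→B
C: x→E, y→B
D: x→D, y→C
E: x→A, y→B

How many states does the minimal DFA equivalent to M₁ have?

Start with accepting vs non-accepting: {C} | {A,B,D,E}.
Refine {A,B,D,E} on symbol y: members go to different blocks, giving {A,B,E} and {D}.
Split {A,B,E} by δ(·,x) → {A,E} and {B}.
No further refinement is possible. Final partition (4 blocks): {C} | {A,E} | {D} | {B}.

4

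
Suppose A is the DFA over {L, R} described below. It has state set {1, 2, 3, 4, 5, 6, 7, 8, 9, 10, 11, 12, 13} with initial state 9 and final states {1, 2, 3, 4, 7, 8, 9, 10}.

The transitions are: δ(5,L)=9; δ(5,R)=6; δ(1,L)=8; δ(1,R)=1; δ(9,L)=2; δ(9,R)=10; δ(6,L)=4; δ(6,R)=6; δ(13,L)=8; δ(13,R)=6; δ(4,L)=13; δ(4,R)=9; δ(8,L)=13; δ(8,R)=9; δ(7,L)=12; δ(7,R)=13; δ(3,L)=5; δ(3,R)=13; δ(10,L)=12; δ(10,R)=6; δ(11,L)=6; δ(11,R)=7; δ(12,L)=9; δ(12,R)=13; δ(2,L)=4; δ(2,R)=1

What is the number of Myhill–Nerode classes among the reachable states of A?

Reachable states from the start: {1,2,4,6,8,9,10,12,13}. Unreachable: {3,5,7,11} — drop them.
P0 = {1,2,4,8,9,10} | {6,12,13}.
On input L, block {1,2,4,8,9,10} splits into {1,2,9} and {4,8,10}.
Refine {1,2,9} on symbol L: members go to different blocks, giving {1,2} and {9}.
Refine {6,12,13} on symbol L: members go to different blocks, giving {6,13} and {12}.
Refine {4,8,10} on symbol L: members go to different blocks, giving {4,8} and {10}.
Stable partition: {1,2} | {6,13} | {4,8} | {9} | {12} | {10} — 6 equivalence classes.

6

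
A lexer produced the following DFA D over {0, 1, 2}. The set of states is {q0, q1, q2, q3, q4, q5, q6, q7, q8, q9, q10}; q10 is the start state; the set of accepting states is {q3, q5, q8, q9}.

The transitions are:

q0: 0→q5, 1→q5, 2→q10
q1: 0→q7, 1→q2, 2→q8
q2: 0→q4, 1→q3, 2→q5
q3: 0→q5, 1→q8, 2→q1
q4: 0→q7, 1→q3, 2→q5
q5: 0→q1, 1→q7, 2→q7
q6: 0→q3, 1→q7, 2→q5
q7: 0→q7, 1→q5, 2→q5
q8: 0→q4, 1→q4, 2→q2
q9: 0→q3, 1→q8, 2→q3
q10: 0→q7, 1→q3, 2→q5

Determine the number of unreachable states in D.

No path from q10 leads to q0, q6, q9; the other 8 states are all reachable.

3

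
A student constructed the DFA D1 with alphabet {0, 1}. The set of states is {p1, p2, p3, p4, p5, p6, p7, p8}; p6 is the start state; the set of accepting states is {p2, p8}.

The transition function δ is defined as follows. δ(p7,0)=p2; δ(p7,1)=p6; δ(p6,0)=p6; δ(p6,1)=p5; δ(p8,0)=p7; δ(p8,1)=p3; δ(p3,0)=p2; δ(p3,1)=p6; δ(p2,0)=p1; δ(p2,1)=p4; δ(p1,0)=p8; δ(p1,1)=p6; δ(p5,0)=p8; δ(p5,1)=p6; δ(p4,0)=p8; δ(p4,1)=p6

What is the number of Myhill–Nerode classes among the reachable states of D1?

Start with accepting vs non-accepting: {p2,p8} | {p1,p3,p4,p5,p6,p7}.
Refine {p1,p3,p4,p5,p6,p7} on symbol 0: members go to different blocks, giving {p1,p3,p4,p5,p7} and {p6}.
Stable partition: {p2,p8} | {p1,p3,p4,p5,p7} | {p6} — 3 equivalence classes.

3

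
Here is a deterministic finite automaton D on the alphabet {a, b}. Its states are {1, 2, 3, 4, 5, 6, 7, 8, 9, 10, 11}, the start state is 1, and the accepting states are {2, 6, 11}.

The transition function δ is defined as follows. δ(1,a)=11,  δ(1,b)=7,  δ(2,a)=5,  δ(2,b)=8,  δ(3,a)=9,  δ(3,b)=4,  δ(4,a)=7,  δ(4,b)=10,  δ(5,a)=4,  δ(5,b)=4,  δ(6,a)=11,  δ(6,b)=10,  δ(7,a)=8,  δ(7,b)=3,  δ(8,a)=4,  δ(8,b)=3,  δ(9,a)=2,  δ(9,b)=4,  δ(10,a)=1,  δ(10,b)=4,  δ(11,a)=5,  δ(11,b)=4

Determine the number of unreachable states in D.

1

No path from 1 leads to 6; the other 10 states are all reachable.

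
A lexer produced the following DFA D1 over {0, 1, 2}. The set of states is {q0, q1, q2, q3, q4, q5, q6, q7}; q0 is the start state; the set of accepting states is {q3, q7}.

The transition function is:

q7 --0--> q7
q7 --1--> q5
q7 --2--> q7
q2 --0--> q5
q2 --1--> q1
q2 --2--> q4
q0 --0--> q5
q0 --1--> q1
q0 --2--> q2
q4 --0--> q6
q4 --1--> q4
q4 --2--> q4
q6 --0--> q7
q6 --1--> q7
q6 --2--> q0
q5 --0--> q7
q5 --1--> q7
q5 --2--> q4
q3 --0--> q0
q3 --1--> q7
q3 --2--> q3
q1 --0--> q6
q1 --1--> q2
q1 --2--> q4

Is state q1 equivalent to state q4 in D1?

Yes

States {q3} cannot be reached from the start state, so discard them.
P0 = {q7} | {q0,q1,q2,q4,q5,q6}.
On input 0, block {q0,q1,q2,q4,q5,q6} splits into {q0,q1,q2,q4} and {q5,q6}.
Stable partition: {q7} | {q0,q1,q2,q4} | {q5,q6} — 3 equivalence classes.
q1 and q4 lie in the same block of the stable partition, so they are equivalent — no string distinguishes them.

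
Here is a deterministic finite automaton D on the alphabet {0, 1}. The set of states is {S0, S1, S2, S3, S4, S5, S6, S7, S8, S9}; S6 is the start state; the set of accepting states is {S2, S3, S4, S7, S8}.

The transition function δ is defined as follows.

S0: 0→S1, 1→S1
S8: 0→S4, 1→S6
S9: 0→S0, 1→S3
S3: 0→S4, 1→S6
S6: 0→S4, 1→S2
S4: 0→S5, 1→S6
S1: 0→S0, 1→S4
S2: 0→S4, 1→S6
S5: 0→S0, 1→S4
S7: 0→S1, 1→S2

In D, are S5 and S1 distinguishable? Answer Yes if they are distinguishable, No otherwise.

No

Reachable states from the start: {S0,S1,S2,S4,S5,S6}. Unreachable: {S3,S7,S8,S9} — drop them.
P0 = {S2,S4} | {S0,S1,S5,S6}.
On input 0, block {S2,S4} splits into {S2} and {S4}.
On input 0, block {S0,S1,S5,S6} splits into {S0,S1,S5} and {S6}.
Refine {S0,S1,S5} on symbol 1: members go to different blocks, giving {S1,S5} and {S0}.
The partition is now stable with 5 blocks: {S2} | {S1,S5} | {S4} | {S6} | {S0}.
S5 and S1 lie in the same block of the stable partition, so they are equivalent — no string distinguishes them.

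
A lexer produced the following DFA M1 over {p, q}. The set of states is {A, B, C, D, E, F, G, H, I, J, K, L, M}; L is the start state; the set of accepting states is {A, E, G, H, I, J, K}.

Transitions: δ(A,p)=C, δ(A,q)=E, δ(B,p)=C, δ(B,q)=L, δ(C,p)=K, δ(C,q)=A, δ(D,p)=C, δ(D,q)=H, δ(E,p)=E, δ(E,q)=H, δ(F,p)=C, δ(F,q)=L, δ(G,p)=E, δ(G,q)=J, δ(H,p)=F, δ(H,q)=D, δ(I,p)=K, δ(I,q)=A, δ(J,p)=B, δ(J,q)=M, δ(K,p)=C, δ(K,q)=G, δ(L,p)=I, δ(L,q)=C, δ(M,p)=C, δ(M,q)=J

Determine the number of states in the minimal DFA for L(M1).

8

Start with accepting vs non-accepting: {A,E,G,H,I,J,K} | {B,C,D,F,L,M}.
Refine {A,E,G,H,I,J,K} on symbol p: members go to different blocks, giving {A,H,J,K} and {E,G,I}.
Refine {A,H,J,K} on symbol q: members go to different blocks, giving {A,K} and {H,J}.
Split {B,C,D,F,L,M} by δ(·,p) → {B,D,F,M} and {C} and {L}.
On input q, block {B,D,F,M} splits into {B,F} and {D,M}.
Refine {E,G,I} on symbol p: members go to different blocks, giving {E,G} and {I}.
The partition is now stable with 8 blocks: {A,K} | {B,F} | {E,G} | {H,J} | {C} | {L} | {D,M} | {I}.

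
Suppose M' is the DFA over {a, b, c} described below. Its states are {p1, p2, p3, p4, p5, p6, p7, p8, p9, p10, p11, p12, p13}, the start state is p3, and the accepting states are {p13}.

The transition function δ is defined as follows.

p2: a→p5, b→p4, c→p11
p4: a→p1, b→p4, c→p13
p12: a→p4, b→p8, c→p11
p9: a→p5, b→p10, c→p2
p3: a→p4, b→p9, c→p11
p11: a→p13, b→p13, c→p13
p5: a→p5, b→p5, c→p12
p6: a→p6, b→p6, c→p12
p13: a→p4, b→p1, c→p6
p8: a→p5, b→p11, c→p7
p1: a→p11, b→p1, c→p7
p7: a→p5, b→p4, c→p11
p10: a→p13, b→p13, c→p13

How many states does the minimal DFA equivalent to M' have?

Initial partition by acceptance: {p13} | {p1,p2,p3,p4,p5,p6,p7,p8,p9,p10,p11,p12}.
Refine {p1,p2,p3,p4,p5,p6,p7,p8,p9,p10,p11,p12} on symbol a: members go to different blocks, giving {p1,p2,p3,p4,p5,p6,p7,p8,p9,p12} and {p10,p11}.
On input a, block {p1,p2,p3,p4,p5,p6,p7,p8,p9,p12} splits into {p2,p3,p4,p5,p6,p7,p8,p9,p12} and {p1}.
Refine {p2,p3,p4,p5,p6,p7,p8,p9,p12} on symbol a: members go to different blocks, giving {p2,p3,p5,p6,p7,p8,p9,p12} and {p4}.
Refine {p2,p3,p5,p6,p7,p8,p9,p12} on symbol a: members go to different blocks, giving {p2,p5,p6,p7,p8,p9} and {p3,p12}.
On input b, block {p2,p5,p6,p7,p8,p9} splits into {p2,p7} and {p5,p6} and {p8,p9}.
The partition is now stable with 8 blocks: {p13} | {p2,p7} | {p10,p11} | {p1} | {p4} | {p3,p12} | {p5,p6} | {p8,p9}.

8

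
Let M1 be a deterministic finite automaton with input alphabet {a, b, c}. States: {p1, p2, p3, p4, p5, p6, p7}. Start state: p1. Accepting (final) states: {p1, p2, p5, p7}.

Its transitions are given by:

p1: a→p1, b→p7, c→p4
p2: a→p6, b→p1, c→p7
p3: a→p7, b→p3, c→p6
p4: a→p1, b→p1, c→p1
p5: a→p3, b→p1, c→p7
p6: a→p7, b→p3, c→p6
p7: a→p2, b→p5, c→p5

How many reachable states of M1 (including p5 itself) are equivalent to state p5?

2

All states are reachable from the start state.
Start with accepting vs non-accepting: {p1,p2,p5,p7} | {p3,p4,p6}.
On input a, block {p1,p2,p5,p7} splits into {p1,p7} and {p2,p5}.
Split {p1,p7} by δ(·,a) → {p1} and {p7}.
Split {p3,p4,p6} by δ(·,a) → {p3,p6} and {p4}.
The partition is now stable with 5 blocks: {p1} | {p3,p6} | {p2,p5} | {p7} | {p4}.
The equivalence class containing p5 is {p2,p5}, of size 2.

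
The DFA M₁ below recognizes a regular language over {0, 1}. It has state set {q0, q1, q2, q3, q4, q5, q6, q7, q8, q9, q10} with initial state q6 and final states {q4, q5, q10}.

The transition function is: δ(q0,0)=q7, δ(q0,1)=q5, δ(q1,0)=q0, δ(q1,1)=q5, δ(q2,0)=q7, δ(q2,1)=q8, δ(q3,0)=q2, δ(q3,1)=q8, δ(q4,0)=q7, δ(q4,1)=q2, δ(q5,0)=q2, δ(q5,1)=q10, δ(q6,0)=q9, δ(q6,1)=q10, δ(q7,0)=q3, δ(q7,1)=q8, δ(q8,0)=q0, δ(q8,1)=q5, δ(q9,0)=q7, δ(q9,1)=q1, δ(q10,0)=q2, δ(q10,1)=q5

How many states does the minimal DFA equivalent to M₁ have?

4

First remove the unreachable states {q4}; 10 states remain.
P0 = {q5,q10} | {q0,q1,q2,q3,q6,q7,q8,q9}.
Refine {q0,q1,q2,q3,q6,q7,q8,q9} on symbol 1: members go to different blocks, giving {q0,q1,q6,q8} and {q2,q3,q7,q9}.
Refine {q0,q1,q6,q8} on symbol 0: members go to different blocks, giving {q0,q6} and {q1,q8}.
The partition is now stable with 4 blocks: {q5,q10} | {q0,q6} | {q2,q3,q7,q9} | {q1,q8}.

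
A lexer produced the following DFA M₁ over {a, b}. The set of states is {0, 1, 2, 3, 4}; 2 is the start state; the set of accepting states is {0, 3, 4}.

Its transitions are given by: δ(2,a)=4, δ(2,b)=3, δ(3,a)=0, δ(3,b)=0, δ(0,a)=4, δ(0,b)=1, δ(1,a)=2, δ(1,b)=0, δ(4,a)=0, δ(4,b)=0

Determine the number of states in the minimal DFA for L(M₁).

4

Every state is reachable, so we keep all 5.
Initial partition by acceptance: {0,3,4} | {1,2}.
Refine {0,3,4} on symbol b: members go to different blocks, giving {3,4} and {0}.
Refine {1,2} on symbol a: members go to different blocks, giving {1} and {2}.
The partition is now stable with 4 blocks: {3,4} | {1} | {0} | {2}.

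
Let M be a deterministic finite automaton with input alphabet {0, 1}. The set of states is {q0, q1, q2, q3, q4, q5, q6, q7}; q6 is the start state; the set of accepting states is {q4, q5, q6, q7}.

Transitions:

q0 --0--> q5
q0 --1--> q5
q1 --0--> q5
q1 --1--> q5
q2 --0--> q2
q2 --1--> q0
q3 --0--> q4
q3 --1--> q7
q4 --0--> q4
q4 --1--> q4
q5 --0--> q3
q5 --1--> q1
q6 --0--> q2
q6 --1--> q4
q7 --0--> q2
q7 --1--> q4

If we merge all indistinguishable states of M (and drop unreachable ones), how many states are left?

All states are reachable from the start state.
P0 = {q4,q5,q6,q7} | {q0,q1,q2,q3}.
Refine {q4,q5,q6,q7} on symbol 0: members go to different blocks, giving {q5,q6,q7} and {q4}.
Split {q5,q6,q7} by δ(·,1) → {q6,q7} and {q5}.
Refine {q0,q1,q2,q3} on symbol 0: members go to different blocks, giving {q0,q1} and {q2} and {q3}.
The partition is now stable with 6 blocks: {q6,q7} | {q0,q1} | {q4} | {q5} | {q2} | {q3}.

6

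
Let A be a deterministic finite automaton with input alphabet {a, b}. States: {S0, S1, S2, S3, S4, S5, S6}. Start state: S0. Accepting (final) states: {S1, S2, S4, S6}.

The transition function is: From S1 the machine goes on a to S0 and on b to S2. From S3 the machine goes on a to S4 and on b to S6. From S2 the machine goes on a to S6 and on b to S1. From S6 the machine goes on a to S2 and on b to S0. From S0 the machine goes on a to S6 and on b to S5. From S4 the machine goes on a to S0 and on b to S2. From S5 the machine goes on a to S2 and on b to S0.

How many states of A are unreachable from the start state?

No path from S0 leads to S3, S4; the other 5 states are all reachable.

2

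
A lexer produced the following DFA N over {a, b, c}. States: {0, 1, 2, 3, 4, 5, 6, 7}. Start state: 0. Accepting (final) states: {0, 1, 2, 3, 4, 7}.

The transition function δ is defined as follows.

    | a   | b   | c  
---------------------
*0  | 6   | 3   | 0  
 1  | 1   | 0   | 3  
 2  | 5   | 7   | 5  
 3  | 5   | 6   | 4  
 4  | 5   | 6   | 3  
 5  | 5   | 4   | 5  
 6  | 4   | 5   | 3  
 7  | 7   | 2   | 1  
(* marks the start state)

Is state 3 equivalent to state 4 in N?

Yes

Reachable states from the start: {0,3,4,5,6}. Unreachable: {1,2,7} — drop them.
P0 = {0,3,4} | {5,6}.
On input b, block {0,3,4} splits into {3,4} and {0}.
Refine {5,6} on symbol a: members go to different blocks, giving {5} and {6}.
Stable partition: {3,4} | {5} | {0} | {6} — 4 equivalence classes.
3 and 4 lie in the same block of the stable partition, so they are equivalent — no string distinguishes them.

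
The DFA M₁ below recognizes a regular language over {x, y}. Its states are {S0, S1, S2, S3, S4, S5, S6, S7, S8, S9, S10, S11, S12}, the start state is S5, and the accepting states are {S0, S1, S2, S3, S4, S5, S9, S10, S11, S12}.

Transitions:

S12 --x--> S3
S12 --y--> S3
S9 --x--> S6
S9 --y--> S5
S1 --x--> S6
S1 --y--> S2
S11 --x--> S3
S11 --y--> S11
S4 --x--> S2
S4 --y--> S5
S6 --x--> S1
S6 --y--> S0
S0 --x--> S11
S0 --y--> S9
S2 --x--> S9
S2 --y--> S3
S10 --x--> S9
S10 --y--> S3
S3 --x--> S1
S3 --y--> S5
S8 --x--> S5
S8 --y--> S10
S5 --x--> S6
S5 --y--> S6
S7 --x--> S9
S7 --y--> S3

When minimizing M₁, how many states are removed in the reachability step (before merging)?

Starting at S5 and following transitions, the reachable set is {S0, S1, S2, S3, S5, S6, S9, S11}. That leaves S4, S7, S8, S10, S12 unreachable — 5 in total.

5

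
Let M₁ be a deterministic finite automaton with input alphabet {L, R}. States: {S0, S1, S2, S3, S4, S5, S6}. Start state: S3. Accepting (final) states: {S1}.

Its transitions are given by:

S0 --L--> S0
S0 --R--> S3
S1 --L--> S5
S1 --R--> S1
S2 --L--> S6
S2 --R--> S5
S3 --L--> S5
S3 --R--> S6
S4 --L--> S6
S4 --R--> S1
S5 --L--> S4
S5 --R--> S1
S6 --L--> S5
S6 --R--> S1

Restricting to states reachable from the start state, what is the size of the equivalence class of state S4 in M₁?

3

First remove the unreachable states {S0,S2}; 5 states remain.
Start with accepting vs non-accepting: {S1} | {S3,S4,S5,S6}.
On input R, block {S3,S4,S5,S6} splits into {S4,S5,S6} and {S3}.
The partition is now stable with 3 blocks: {S1} | {S4,S5,S6} | {S3}.
The equivalence class containing S4 is {S4,S5,S6}, of size 3.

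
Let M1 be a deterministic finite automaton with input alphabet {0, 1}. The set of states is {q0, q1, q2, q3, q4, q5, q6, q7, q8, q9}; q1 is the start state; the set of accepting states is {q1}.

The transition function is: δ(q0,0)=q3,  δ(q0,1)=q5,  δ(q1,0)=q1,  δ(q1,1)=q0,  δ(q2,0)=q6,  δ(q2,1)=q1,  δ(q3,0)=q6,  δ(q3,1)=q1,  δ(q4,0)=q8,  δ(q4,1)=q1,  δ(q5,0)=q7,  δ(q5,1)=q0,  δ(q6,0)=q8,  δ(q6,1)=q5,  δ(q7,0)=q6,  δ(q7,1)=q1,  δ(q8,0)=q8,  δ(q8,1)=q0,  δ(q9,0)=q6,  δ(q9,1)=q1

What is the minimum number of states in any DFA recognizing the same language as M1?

States {q2,q4,q9} cannot be reached from the start state, so discard them.
P0 = {q1} | {q0,q3,q5,q6,q7,q8}.
Refine {q0,q3,q5,q6,q7,q8} on symbol 1: members go to different blocks, giving {q0,q5,q6,q8} and {q3,q7}.
On input 0, block {q0,q5,q6,q8} splits into {q0,q5} and {q6,q8}.
Stable partition: {q1} | {q0,q5} | {q3,q7} | {q6,q8} — 4 equivalence classes.

4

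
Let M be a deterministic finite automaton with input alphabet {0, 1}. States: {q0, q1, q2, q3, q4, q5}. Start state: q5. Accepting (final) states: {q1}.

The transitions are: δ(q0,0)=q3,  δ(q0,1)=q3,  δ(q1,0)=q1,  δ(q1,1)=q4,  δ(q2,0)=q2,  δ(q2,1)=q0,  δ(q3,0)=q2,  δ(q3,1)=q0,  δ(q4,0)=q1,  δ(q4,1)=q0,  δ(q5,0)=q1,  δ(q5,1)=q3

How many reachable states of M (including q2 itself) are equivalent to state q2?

Start with accepting vs non-accepting: {q1} | {q0,q2,q3,q4,q5}.
Refine {q0,q2,q3,q4,q5} on symbol 0: members go to different blocks, giving {q0,q2,q3} and {q4,q5}.
No further refinement is possible. Final partition (3 blocks): {q1} | {q0,q2,q3} | {q4,q5}.
State q2 belongs to the block {q0,q2,q3}, which has 3 states.

3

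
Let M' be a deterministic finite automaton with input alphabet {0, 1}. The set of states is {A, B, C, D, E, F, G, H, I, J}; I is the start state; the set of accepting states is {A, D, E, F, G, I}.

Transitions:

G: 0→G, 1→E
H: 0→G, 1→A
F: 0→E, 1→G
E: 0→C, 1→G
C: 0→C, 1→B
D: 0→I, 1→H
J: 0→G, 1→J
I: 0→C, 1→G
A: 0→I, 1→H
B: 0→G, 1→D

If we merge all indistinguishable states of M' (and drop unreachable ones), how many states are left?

States {F,J} cannot be reached from the start state, so discard them.
Start with accepting vs non-accepting: {A,D,E,G,I} | {B,C,H}.
Split {A,D,E,G,I} by δ(·,0) → {A,D,G} and {E,I}.
Refine {A,D,G} on symbol 0: members go to different blocks, giving {A,D} and {G}.
On input 0, block {B,C,H} splits into {B,H} and {C}.
The partition is now stable with 5 blocks: {A,D} | {B,H} | {E,I} | {G} | {C}.

5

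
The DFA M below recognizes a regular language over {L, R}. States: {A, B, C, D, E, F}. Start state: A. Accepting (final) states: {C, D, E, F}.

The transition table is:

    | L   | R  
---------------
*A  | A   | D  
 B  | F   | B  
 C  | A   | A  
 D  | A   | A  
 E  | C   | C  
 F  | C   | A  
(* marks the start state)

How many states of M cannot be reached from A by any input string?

4

Starting at A and following transitions, the reachable set is {A, D}. That leaves B, C, E, F unreachable — 4 in total.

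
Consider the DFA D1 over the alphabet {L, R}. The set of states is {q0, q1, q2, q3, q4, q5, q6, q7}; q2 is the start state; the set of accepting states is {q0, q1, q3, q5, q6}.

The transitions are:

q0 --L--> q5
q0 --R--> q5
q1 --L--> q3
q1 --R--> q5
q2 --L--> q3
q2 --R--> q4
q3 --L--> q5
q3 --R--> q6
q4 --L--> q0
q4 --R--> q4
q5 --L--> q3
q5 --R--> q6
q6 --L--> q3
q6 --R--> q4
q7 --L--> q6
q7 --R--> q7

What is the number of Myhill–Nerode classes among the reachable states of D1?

5

States {q1,q7} cannot be reached from the start state, so discard them.
Start with accepting vs non-accepting: {q0,q3,q5,q6} | {q2,q4}.
On input R, block {q0,q3,q5,q6} splits into {q0,q3,q5} and {q6}.
Split {q0,q3,q5} by δ(·,R) → {q3,q5} and {q0}.
Split {q2,q4} by δ(·,L) → {q2} and {q4}.
No further refinement is possible. Final partition (5 blocks): {q3,q5} | {q2} | {q6} | {q0} | {q4}.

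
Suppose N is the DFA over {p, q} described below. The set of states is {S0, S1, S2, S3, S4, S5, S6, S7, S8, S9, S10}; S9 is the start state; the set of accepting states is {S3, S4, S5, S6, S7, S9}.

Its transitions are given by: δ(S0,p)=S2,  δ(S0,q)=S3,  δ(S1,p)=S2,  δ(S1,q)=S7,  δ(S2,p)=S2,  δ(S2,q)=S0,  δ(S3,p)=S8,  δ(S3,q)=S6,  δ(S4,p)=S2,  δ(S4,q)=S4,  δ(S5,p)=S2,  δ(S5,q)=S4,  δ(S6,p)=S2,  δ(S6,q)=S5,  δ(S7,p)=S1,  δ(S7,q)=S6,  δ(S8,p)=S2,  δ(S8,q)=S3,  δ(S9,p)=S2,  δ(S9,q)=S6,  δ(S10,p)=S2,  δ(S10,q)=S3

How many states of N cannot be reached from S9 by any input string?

Starting at S9 and following transitions, the reachable set is {S0, S2, S3, S4, S5, S6, S8, S9}. That leaves S1, S7, S10 unreachable — 3 in total.

3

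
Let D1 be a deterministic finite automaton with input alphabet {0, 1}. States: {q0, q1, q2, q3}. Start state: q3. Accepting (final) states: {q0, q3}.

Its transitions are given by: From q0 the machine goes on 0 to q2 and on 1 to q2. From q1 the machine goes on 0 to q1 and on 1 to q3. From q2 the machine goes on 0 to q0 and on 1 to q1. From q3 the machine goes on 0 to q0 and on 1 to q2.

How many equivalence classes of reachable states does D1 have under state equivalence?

4

Every state is reachable, so we keep all 4.
Initial partition by acceptance: {q0,q3} | {q1,q2}.
On input 0, block {q0,q3} splits into {q0} and {q3}.
Refine {q1,q2} on symbol 0: members go to different blocks, giving {q1} and {q2}.
No further refinement is possible. Final partition (4 blocks): {q0} | {q1} | {q3} | {q2}.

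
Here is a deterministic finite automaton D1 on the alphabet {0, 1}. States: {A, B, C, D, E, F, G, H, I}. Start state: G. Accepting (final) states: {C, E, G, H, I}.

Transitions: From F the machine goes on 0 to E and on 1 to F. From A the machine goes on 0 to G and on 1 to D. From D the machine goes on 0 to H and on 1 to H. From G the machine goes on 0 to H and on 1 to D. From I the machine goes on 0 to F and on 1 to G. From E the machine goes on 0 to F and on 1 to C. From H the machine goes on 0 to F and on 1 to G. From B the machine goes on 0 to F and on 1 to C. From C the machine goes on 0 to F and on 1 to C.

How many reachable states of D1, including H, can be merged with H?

1

Reachable states from the start: {C,D,E,F,G,H}. Unreachable: {A,B,I} — drop them.
Initial partition by acceptance: {C,E,G,H} | {D,F}.
Refine {C,E,G,H} on symbol 0: members go to different blocks, giving {C,E,H} and {G}.
Split {C,E,H} by δ(·,1) → {C,E} and {H}.
Split {D,F} by δ(·,0) → {D} and {F}.
Stable partition: {C,E} | {D} | {G} | {H} | {F} — 5 equivalence classes.
The equivalence class containing H is {H}, of size 1.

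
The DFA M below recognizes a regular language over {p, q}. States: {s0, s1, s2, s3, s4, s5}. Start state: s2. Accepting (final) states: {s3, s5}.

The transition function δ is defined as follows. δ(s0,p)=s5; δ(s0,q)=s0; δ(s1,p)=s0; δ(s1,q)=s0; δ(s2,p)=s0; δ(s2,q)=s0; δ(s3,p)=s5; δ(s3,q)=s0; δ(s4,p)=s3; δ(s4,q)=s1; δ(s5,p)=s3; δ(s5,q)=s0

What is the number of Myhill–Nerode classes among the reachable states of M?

First remove the unreachable states {s1,s4}; 4 states remain.
Initial partition by acceptance: {s3,s5} | {s0,s2}.
On input p, block {s0,s2} splits into {s0} and {s2}.
Stable partition: {s3,s5} | {s0} | {s2} — 3 equivalence classes.

3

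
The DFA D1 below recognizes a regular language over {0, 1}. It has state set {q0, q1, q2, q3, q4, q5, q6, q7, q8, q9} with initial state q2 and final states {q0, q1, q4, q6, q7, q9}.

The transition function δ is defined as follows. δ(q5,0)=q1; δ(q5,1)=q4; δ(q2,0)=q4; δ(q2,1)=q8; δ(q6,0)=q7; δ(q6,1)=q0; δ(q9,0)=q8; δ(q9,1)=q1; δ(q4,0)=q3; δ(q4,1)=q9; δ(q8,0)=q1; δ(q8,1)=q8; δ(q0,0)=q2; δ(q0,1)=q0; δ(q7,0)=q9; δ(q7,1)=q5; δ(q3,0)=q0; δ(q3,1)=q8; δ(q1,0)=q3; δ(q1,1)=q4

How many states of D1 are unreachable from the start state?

3

BFS from q2 reaches {q0, q1, q2, q3, q4, q8, q9}; the 3 state(s) q5, q6, q7 are never visited.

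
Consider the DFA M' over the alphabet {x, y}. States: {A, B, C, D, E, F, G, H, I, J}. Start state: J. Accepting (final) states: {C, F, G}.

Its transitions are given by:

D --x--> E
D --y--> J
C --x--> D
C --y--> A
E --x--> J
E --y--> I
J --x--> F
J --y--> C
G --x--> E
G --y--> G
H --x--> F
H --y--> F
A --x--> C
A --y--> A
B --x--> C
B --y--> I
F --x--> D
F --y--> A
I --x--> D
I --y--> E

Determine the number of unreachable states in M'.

3

BFS from J reaches {A, C, D, E, F, I, J}; the 3 state(s) B, G, H are never visited.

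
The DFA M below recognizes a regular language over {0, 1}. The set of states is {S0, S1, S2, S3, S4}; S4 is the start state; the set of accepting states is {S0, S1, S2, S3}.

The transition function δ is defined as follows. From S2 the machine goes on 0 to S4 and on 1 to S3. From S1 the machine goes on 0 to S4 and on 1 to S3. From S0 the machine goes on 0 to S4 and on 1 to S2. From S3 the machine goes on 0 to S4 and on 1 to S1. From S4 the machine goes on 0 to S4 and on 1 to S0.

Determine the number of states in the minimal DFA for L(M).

Every state is reachable, so we keep all 5.
Initial partition by acceptance: {S0,S1,S2,S3} | {S4}.
No further refinement is possible. Final partition (2 blocks): {S0,S1,S2,S3} | {S4}.

2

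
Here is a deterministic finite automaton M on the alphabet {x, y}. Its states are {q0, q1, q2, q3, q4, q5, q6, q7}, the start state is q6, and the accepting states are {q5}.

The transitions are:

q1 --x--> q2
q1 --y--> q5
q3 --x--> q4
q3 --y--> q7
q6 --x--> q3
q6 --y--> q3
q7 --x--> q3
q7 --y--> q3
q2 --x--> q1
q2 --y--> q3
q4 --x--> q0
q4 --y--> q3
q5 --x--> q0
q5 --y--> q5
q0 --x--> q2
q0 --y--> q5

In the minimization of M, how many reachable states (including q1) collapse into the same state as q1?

2

P0 = {q5} | {q0,q1,q2,q3,q4,q6,q7}.
On input y, block {q0,q1,q2,q3,q4,q6,q7} splits into {q2,q3,q4,q6,q7} and {q0,q1}.
On input x, block {q2,q3,q4,q6,q7} splits into {q3,q6,q7} and {q2,q4}.
Split {q3,q6,q7} by δ(·,x) → {q6,q7} and {q3}.
The partition is now stable with 5 blocks: {q5} | {q6,q7} | {q0,q1} | {q2,q4} | {q3}.
State q1 belongs to the block {q0,q1}, which has 2 states.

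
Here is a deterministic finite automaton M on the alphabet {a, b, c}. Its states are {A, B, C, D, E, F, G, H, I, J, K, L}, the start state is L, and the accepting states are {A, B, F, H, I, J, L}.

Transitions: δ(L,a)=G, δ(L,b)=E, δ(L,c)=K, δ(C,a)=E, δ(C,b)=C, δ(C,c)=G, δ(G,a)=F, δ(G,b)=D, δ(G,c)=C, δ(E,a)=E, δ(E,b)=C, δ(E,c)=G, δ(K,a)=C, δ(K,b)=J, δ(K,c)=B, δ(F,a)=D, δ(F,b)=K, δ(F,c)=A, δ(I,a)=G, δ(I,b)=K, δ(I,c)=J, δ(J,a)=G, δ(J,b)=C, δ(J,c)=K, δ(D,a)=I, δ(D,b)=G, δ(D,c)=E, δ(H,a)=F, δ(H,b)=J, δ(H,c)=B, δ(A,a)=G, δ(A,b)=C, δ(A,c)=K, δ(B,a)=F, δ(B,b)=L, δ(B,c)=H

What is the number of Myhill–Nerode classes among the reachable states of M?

6

Initial partition by acceptance: {A,B,F,H,I,J,L} | {C,D,E,G,K}.
Refine {A,B,F,H,I,J,L} on symbol a: members go to different blocks, giving {A,F,I,J,L} and {B,H}.
On input c, block {A,F,I,J,L} splits into {A,J,L} and {F,I}.
On input a, block {C,D,E,G,K} splits into {C,E,K} and {D,G}.
Split {C,E,K} by δ(·,b) → {C,E} and {K}.
No further refinement is possible. Final partition (6 blocks): {A,J,L} | {C,E} | {B,H} | {F,I} | {D,G} | {K}.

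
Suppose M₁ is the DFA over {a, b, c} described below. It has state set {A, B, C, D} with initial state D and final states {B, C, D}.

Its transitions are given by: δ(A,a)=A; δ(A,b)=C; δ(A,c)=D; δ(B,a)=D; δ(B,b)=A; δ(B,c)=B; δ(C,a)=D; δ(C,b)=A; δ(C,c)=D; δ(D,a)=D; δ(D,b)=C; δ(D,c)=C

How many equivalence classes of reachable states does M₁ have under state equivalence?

First remove the unreachable states {B}; 3 states remain.
Initial partition by acceptance: {C,D} | {A}.
Refine {C,D} on symbol b: members go to different blocks, giving {C} and {D}.
Stable partition: {C} | {A} | {D} — 3 equivalence classes.

3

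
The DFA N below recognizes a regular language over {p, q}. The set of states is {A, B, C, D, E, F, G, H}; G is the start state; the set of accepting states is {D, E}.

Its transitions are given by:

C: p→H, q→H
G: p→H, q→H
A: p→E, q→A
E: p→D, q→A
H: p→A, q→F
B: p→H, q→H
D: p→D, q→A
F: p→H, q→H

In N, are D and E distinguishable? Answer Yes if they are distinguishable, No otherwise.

No

States {B,C} cannot be reached from the start state, so discard them.
Start with accepting vs non-accepting: {D,E} | {A,F,G,H}.
On input p, block {A,F,G,H} splits into {F,G,H} and {A}.
Refine {F,G,H} on symbol p: members go to different blocks, giving {F,G} and {H}.
No further refinement is possible. Final partition (4 blocks): {D,E} | {F,G} | {A} | {H}.
D and E lie in the same block of the stable partition, so they are equivalent — no string distinguishes them.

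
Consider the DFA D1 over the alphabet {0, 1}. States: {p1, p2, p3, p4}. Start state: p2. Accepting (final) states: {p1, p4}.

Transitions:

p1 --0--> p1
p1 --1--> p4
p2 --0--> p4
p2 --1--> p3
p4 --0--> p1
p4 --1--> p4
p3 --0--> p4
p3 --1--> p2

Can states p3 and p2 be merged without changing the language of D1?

Every state is reachable, so we keep all 4.
P0 = {p1,p4} | {p2,p3}.
The partition is now stable with 2 blocks: {p1,p4} | {p2,p3}.
p3 and p2 lie in the same block of the stable partition, so they are equivalent — no string distinguishes them.

Yes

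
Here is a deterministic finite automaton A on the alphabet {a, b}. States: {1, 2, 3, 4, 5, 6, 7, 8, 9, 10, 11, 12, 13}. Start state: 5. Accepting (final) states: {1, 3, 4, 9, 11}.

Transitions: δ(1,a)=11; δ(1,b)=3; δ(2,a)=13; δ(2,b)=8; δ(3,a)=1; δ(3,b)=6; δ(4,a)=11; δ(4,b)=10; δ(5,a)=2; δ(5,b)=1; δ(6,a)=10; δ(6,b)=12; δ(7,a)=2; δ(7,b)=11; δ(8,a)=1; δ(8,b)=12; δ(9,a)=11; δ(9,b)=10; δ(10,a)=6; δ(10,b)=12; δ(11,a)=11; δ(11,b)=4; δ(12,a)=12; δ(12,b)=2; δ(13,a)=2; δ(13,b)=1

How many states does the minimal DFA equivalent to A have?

First remove the unreachable states {7,9}; 11 states remain.
Start with accepting vs non-accepting: {1,3,4,11} | {2,5,6,8,10,12,13}.
Refine {1,3,4,11} on symbol b: members go to different blocks, giving {1,11} and {3,4}.
On input a, block {2,5,6,8,10,12,13} splits into {2,5,6,10,12,13} and {8}.
Refine {2,5,6,10,12,13} on symbol b: members go to different blocks, giving {6,10,12} and {5,13} and {2}.
Refine {6,10,12} on symbol b: members go to different blocks, giving {6,10} and {12}.
No further refinement is possible. Final partition (7 blocks): {1,11} | {6,10} | {3,4} | {8} | {5,13} | {2} | {12}.

7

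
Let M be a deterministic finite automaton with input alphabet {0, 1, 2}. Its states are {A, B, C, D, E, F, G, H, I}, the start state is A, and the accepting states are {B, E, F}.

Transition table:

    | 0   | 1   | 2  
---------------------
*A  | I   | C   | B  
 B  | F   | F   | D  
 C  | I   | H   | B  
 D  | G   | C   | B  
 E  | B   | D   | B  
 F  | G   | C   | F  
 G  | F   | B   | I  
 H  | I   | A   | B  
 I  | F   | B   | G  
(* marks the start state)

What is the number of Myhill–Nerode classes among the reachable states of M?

Reachable states from the start: {A,B,C,D,F,G,H,I}. Unreachable: {E} — drop them.
Initial partition by acceptance: {B,F} | {A,C,D,G,H,I}.
On input 0, block {B,F} splits into {B} and {F}.
Split {A,C,D,G,H,I} by δ(·,0) → {A,C,D,H} and {G,I}.
No further refinement is possible. Final partition (4 blocks): {B} | {A,C,D,H} | {F} | {G,I}.

4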